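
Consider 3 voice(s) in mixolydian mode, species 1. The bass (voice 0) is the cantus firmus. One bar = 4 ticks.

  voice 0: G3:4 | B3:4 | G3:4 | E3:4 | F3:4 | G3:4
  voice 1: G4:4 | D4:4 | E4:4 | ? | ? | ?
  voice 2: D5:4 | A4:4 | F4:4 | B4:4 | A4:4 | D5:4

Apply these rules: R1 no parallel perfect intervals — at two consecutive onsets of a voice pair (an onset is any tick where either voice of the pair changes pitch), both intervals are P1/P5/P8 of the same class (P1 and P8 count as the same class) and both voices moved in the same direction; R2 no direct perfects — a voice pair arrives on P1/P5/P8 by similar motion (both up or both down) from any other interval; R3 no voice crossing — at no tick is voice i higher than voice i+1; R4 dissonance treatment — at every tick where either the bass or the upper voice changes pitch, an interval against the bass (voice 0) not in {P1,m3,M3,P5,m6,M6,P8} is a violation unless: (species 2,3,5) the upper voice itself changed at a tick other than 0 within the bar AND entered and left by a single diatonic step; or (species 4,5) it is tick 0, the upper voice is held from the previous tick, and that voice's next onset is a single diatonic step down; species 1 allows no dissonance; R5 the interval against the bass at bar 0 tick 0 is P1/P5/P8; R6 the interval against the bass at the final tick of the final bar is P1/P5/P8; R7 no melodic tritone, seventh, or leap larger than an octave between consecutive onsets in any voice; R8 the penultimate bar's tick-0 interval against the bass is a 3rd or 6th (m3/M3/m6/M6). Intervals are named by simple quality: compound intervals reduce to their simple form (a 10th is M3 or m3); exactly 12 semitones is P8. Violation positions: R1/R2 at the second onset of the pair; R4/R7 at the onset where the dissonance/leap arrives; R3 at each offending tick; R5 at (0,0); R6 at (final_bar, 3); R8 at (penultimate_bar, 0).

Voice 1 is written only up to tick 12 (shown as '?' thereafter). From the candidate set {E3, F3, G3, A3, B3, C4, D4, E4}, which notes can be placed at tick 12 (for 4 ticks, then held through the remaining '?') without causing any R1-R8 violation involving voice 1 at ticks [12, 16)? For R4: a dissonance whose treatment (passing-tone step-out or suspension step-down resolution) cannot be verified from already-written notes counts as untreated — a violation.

{C4, E4, G3}

E3: violates R2
F3: violates R4,R7
G3: legal
A3: violates R4
B3: violates R2
C4: legal
D4: violates R4
E4: legal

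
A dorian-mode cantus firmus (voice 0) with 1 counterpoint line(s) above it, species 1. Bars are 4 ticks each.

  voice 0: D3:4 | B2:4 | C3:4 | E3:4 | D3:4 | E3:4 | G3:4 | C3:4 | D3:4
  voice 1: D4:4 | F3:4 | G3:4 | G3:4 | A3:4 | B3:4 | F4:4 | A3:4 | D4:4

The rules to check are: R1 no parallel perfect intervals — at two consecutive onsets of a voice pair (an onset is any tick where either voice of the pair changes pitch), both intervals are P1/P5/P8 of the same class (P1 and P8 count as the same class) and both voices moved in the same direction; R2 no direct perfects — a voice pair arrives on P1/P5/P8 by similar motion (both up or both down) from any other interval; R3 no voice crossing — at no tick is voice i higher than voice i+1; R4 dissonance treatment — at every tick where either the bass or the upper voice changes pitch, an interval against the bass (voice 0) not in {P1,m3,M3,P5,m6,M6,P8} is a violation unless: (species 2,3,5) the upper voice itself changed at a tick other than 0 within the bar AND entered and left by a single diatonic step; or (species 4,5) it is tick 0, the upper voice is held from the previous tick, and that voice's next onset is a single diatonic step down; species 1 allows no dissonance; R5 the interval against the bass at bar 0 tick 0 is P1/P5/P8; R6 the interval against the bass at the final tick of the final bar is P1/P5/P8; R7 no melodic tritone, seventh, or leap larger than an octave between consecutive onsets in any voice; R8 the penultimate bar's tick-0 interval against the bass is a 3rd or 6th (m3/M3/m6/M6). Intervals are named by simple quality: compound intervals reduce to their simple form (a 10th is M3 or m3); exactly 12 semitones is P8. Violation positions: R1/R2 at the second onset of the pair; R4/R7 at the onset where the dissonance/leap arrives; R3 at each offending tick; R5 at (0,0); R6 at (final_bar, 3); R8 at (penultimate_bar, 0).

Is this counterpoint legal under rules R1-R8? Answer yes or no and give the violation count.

bar 0: v0=D3 v1=D4 (P8)
bar 1: v0=B2 v1=F3 (TT)
bar 2: v0=C3 v1=G3 (P5)
bar 3: v0=E3 v1=G3 (m3)
bar 4: v0=D3 v1=A3 (P5)
bar 5: v0=E3 v1=B3 (P5)
bar 6: v0=G3 v1=F4 (m7)
bar 7: v0=C3 v1=A3 (M6)
bar 8: v0=D3 v1=D4 (P8)
  R4 @ bar1.0: B2/F3 TT untreated
  R2 @ bar2.0: B2/F3 TT -> C3/G3 P5 similar
  R1 @ bar5.0: D3/A3 P5 -> E3/B3 P5 similar
  R4 @ bar6.0: G3/F4 m7 untreated
  R7 @ bar6.0: B3->F4 leap 6st
  R2 @ bar8.0: C3/A3 M6 -> D3/D4 P8 similar

No (6 violations)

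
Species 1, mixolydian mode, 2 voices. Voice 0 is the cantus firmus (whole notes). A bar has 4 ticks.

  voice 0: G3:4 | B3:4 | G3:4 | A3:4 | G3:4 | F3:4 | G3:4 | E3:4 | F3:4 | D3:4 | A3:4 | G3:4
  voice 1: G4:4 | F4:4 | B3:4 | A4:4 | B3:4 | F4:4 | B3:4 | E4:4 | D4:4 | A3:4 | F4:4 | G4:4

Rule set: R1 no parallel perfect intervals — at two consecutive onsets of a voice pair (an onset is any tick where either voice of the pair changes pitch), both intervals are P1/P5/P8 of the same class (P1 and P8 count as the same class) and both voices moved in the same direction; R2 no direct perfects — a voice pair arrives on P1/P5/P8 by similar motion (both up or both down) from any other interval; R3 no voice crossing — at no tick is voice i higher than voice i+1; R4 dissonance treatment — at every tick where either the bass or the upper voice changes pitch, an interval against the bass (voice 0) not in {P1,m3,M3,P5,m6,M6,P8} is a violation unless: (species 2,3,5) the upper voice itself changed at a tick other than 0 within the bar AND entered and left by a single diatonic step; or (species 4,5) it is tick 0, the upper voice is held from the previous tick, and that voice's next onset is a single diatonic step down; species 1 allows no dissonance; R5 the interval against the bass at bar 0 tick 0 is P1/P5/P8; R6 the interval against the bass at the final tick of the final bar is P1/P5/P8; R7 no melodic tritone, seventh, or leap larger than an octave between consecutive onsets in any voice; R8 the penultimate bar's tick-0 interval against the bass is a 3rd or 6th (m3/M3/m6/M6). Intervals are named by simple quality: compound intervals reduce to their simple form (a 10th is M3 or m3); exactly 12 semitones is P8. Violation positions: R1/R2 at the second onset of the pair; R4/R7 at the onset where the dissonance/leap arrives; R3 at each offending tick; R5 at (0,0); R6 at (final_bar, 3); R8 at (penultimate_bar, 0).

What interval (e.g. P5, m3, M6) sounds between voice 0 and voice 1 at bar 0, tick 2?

voice 0=G3 voice 1=G4 -> P8

P8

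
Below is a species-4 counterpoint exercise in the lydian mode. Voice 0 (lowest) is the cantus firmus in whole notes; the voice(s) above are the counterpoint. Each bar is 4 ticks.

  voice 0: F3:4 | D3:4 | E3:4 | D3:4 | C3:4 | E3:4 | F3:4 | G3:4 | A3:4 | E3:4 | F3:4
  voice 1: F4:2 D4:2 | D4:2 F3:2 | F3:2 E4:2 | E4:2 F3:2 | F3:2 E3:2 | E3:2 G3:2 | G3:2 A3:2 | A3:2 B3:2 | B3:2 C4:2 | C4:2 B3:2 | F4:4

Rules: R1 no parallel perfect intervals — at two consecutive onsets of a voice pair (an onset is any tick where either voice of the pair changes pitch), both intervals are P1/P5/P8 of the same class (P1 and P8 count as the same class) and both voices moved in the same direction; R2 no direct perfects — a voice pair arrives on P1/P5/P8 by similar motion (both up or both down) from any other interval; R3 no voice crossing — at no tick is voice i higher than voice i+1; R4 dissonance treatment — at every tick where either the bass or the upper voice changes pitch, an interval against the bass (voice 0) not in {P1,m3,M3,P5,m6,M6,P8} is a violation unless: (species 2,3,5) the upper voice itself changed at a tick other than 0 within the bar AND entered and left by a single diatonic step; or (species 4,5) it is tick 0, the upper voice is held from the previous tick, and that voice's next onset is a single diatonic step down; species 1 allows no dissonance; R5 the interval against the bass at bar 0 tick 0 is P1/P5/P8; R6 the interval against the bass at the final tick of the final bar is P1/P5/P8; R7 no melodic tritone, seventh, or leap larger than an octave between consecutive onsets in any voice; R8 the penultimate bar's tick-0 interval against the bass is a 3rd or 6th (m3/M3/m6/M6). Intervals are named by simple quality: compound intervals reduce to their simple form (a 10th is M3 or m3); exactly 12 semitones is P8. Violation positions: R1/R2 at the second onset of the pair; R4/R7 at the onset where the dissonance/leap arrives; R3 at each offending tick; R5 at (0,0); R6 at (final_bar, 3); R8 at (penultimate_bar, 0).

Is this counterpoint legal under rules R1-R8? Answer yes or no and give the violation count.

bar 0: v0=F3 v1=F4 (P8)
bar 1: v0=D3 v1=D4 (P8)
bar 2: v0=E3 v1=F3 (m2)
bar 3: v0=D3 v1=E4 (M2)
bar 4: v0=C3 v1=F3 (P4)
bar 5: v0=E3 v1=E3 (P1)
bar 6: v0=F3 v1=G3 (M2)
bar 7: v0=G3 v1=A3 (M2)
bar 8: v0=A3 v1=B3 (M2)
bar 9: v0=E3 v1=C4 (m6)
bar 10: v0=F3 v1=F4 (P8)
  R4 @ bar2.0: E3/F3 m2 untreated
  R7 @ bar2.2: F3->E4 leap 11st
  R4 @ bar3.0: D3/E4 M2 untreated
  R7 @ bar3.2: E4->F3 leap 11st
  R4 @ bar6.0: F3/G3 M2 untreated
  R4 @ bar7.0: G3/A3 M2 untreated
  R4 @ bar8.0: A3/B3 M2 untreated
  R2 @ bar10.0: E3/B3 P5 -> F3/F4 P8 similar
  R7 @ bar10.0: B3->F4 leap 6st

No (9 violations)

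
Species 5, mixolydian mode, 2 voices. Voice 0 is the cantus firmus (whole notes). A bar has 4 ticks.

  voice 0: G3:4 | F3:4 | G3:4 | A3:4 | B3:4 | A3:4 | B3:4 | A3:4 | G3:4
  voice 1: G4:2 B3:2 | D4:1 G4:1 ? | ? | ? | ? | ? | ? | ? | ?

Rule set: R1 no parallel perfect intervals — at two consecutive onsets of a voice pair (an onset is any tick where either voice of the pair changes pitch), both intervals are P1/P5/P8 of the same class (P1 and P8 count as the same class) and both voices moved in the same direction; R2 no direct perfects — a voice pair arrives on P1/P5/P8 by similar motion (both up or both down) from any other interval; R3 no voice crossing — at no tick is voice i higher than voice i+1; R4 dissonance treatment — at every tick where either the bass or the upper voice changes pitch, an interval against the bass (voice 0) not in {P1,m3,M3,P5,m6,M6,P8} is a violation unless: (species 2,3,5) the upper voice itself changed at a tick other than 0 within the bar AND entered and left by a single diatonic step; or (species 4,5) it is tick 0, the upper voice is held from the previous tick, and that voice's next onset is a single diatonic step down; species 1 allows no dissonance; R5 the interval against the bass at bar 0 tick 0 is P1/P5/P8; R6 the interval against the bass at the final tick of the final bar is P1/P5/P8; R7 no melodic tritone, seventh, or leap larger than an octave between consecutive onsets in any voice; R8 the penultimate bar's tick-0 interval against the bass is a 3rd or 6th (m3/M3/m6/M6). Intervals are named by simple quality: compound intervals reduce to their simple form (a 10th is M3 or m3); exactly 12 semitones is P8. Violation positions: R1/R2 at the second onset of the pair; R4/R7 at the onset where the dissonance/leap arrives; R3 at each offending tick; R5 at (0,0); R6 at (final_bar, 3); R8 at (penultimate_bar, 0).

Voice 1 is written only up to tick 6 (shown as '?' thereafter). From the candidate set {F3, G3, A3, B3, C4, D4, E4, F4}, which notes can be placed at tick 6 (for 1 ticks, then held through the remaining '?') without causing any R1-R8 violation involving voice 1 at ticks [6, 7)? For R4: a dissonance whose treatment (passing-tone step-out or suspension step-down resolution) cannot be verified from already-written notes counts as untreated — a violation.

{C4, D4, F4}

F3: violates R7
G3: violates R4
A3: violates R7
B3: violates R4
C4: legal
D4: legal
E4: violates R4
F4: legal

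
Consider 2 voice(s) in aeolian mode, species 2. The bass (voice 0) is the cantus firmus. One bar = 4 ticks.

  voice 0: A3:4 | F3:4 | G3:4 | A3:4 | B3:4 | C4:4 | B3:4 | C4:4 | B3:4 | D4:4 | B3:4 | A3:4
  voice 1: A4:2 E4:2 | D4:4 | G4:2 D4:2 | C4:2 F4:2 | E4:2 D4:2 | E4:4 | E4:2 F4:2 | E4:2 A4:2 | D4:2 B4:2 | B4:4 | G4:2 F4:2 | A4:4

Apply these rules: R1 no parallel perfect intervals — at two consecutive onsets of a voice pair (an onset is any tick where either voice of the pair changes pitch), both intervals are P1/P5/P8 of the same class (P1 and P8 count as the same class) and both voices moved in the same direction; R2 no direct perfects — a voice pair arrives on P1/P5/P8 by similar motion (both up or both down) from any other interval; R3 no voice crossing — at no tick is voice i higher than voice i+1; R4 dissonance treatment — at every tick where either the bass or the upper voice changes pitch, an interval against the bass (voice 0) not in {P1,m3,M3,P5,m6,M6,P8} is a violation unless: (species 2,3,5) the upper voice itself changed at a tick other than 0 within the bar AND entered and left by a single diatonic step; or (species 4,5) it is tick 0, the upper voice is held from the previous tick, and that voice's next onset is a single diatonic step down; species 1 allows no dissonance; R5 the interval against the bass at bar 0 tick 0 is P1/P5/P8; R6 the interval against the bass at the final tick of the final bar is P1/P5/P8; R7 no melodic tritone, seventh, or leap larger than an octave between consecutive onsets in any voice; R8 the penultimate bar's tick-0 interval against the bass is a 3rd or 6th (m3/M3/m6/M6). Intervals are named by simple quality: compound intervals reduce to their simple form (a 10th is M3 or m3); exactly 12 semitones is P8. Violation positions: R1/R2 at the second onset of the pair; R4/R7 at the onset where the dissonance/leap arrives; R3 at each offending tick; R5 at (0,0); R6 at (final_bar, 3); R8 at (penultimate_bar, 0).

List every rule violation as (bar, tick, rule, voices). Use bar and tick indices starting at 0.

bar 0: v0=A3 v1=A4 downbeat P8
bar 1: v0=F3 v1=D4 downbeat M6
bar 2: v0=G3 v1=G4 downbeat P8
bar 3: v0=A3 v1=C4 downbeat m3
bar 4: v0=B3 v1=E4 downbeat P4
bar 5: v0=C4 v1=E4 downbeat M3
bar 6: v0=B3 v1=E4 downbeat P4
bar 7: v0=C4 v1=E4 downbeat M3
bar 8: v0=B3 v1=D4 downbeat m3
bar 9: v0=D4 v1=B4 downbeat M6
bar 10: v0=B3 v1=G4 downbeat m6
bar 11: v0=A3 v1=A4 downbeat P8
  -> R2 @ bar 2 tick 0 v(0, 1): F3/D4 M6 -> G3/G4 P8 similar
  -> R4 @ bar 4 tick 0 v(0, 1): B3/E4 P4 untreated
  -> R4 @ bar 6 tick 0 v(0, 1): B3/E4 P4 untreated
  -> R4 @ bar 10 tick 2 v(0, 1): B3/F4 TT untreated

(2, 0, R2, (0, 1))
(4, 0, R4, (0, 1))
(6, 0, R4, (0, 1))
(10, 2, R4, (0, 1))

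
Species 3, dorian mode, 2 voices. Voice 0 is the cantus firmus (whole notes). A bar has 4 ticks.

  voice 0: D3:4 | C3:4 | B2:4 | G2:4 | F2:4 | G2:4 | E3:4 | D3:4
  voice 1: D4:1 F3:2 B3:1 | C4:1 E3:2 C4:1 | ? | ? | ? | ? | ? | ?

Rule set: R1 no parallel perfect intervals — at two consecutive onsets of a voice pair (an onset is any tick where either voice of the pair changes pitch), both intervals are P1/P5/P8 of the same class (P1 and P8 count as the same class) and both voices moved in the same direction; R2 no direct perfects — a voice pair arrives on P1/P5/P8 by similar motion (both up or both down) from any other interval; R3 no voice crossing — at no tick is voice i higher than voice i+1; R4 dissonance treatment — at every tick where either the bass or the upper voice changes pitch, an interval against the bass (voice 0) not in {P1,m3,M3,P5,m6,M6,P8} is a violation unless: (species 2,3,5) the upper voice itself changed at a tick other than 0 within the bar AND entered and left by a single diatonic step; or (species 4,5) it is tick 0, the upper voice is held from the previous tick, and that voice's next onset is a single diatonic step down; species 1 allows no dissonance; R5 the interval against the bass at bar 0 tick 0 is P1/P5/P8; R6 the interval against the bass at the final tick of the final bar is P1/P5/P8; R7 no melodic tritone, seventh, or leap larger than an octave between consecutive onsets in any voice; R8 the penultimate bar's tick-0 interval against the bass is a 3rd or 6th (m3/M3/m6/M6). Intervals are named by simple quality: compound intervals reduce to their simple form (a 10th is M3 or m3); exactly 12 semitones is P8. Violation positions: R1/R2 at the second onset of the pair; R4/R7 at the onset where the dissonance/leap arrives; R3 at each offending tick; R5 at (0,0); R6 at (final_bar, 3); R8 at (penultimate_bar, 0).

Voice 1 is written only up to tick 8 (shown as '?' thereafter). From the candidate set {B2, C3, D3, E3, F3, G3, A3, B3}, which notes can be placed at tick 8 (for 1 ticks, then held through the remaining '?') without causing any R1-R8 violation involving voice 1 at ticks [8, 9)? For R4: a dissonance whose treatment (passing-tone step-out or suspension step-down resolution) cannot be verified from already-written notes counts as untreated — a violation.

{G3}

B2: violates R1,R7
C3: violates R4
D3: violates R7
E3: violates R4
F3: violates R4
G3: legal
A3: violates R4
B3: violates R1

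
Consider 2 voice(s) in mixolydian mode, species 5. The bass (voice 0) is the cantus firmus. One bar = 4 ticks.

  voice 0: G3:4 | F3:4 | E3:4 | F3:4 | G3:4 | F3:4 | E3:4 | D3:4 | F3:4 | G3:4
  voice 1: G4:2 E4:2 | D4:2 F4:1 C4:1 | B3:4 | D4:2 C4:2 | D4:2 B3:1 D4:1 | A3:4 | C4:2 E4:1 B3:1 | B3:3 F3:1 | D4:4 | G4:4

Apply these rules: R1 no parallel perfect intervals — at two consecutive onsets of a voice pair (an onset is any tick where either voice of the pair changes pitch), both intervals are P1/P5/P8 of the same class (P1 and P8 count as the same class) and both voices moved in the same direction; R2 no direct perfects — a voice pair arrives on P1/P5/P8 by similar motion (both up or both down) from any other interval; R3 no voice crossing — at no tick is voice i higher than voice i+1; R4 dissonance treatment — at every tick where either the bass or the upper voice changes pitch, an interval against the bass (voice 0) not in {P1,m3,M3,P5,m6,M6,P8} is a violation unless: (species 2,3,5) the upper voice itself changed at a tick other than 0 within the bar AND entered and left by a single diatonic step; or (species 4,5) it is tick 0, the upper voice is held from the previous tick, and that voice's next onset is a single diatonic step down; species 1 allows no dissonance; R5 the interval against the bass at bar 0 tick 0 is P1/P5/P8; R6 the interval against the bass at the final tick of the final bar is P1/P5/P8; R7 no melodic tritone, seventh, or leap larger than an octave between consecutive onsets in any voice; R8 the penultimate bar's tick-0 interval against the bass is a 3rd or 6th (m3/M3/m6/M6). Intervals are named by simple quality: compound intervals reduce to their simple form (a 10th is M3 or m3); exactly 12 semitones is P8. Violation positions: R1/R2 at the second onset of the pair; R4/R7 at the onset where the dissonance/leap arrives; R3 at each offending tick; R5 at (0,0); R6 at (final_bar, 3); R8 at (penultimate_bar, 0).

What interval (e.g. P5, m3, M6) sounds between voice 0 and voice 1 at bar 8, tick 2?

M6

voice 0=F3 voice 1=D4 -> M6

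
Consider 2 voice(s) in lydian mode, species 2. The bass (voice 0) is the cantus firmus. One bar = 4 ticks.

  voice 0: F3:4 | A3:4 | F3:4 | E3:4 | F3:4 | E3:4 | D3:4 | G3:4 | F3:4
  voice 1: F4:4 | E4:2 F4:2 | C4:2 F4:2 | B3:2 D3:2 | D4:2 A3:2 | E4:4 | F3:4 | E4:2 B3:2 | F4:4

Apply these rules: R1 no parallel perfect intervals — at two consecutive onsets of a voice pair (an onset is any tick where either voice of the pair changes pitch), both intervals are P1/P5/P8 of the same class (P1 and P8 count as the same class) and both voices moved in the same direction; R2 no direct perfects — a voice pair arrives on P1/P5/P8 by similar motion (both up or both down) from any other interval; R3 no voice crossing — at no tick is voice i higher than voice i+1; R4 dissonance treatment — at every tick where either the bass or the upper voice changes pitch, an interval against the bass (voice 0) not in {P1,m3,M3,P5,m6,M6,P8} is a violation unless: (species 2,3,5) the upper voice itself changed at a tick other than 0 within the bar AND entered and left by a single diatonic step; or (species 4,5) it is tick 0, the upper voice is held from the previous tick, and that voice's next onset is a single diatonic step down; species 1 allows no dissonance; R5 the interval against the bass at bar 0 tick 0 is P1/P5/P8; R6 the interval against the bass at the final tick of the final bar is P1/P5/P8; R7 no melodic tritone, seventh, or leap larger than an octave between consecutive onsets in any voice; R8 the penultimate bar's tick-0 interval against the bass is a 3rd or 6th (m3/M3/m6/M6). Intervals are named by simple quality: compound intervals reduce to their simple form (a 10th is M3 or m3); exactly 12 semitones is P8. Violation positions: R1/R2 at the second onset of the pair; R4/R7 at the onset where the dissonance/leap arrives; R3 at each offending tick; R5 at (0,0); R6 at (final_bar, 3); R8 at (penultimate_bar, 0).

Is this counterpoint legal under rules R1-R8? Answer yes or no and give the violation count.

bar 0: v0=F3 v1=F4 (P8)
bar 1: v0=A3 v1=E4 (P5)
bar 2: v0=F3 v1=C4 (P5)
bar 3: v0=E3 v1=B3 (P5)
bar 4: v0=F3 v1=D4 (M6)
bar 5: v0=E3 v1=E4 (P8)
bar 6: v0=D3 v1=F3 (m3)
bar 7: v0=G3 v1=E4 (M6)
bar 8: v0=F3 v1=F4 (P8)
  R2 @ bar2.0: A3/F4 m6 -> F3/C4 P5 similar
  R2 @ bar3.0: F3/F4 P8 -> E3/B3 P5 similar
  R7 @ bar3.0: F4->B3 leap 6st
  R3 @ bar3.2: E3 above D3
  R4 @ bar3.2: E3/D3 M2 untreated
  R3 @ bar3.3: E3 above D3
  R7 @ bar6.0: E4->F3 leap 11st
  R7 @ bar7.0: F3->E4 leap 11st
  R7 @ bar8.0: B3->F4 leap 6st

No (9 violations)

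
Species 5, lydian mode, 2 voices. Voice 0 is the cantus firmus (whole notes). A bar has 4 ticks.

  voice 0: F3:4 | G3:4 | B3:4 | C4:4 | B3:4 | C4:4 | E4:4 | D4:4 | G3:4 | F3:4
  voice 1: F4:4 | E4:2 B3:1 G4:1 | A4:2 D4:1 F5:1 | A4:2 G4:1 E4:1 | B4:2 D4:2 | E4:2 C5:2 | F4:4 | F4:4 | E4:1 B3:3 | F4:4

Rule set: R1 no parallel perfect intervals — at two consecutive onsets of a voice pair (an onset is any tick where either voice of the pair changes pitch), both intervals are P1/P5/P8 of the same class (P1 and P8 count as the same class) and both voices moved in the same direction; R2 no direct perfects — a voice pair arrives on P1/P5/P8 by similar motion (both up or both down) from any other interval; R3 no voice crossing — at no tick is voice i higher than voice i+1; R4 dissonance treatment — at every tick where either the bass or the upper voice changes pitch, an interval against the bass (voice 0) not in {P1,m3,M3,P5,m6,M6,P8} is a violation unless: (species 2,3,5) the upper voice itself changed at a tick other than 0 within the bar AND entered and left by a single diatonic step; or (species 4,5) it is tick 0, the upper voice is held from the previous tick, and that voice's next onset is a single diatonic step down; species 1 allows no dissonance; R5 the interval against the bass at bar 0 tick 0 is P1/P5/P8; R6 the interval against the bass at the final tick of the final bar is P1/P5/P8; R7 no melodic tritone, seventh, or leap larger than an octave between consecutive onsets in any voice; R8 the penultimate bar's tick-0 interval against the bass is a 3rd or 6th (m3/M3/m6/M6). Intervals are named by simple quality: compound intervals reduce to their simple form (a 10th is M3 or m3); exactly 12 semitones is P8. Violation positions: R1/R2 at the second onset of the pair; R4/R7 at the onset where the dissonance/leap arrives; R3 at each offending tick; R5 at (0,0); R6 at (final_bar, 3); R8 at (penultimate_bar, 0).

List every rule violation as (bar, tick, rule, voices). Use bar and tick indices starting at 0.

bar 0: v0=F3 v1=F4 downbeat P8
bar 1: v0=G3 v1=E4 downbeat M6
bar 2: v0=B3 v1=A4 downbeat m7
bar 3: v0=C4 v1=A4 downbeat M6
bar 4: v0=B3 v1=B4 downbeat P8
bar 5: v0=C4 v1=E4 downbeat M3
bar 6: v0=E4 v1=F4 downbeat m2
bar 7: v0=D4 v1=F4 downbeat m3
bar 8: v0=G3 v1=E4 downbeat M6
bar 9: v0=F3 v1=F4 downbeat P8
  -> R4 @ bar 2 tick 0 v(0, 1): B3/A4 m7 untreated
  -> R4 @ bar 2 tick 3 v(0, 1): B3/F5 TT untreated
  -> R7 @ bar 2 tick 3 v(1,): D4->F5 leap 15st
  -> R4 @ bar 6 tick 0 v(0, 1): E4/F4 m2 untreated
  -> R7 @ bar 9 tick 0 v(1,): B3->F4 leap 6st

(2, 0, R4, (0, 1))
(2, 3, R4, (0, 1))
(2, 3, R7, (1,))
(6, 0, R4, (0, 1))
(9, 0, R7, (1,))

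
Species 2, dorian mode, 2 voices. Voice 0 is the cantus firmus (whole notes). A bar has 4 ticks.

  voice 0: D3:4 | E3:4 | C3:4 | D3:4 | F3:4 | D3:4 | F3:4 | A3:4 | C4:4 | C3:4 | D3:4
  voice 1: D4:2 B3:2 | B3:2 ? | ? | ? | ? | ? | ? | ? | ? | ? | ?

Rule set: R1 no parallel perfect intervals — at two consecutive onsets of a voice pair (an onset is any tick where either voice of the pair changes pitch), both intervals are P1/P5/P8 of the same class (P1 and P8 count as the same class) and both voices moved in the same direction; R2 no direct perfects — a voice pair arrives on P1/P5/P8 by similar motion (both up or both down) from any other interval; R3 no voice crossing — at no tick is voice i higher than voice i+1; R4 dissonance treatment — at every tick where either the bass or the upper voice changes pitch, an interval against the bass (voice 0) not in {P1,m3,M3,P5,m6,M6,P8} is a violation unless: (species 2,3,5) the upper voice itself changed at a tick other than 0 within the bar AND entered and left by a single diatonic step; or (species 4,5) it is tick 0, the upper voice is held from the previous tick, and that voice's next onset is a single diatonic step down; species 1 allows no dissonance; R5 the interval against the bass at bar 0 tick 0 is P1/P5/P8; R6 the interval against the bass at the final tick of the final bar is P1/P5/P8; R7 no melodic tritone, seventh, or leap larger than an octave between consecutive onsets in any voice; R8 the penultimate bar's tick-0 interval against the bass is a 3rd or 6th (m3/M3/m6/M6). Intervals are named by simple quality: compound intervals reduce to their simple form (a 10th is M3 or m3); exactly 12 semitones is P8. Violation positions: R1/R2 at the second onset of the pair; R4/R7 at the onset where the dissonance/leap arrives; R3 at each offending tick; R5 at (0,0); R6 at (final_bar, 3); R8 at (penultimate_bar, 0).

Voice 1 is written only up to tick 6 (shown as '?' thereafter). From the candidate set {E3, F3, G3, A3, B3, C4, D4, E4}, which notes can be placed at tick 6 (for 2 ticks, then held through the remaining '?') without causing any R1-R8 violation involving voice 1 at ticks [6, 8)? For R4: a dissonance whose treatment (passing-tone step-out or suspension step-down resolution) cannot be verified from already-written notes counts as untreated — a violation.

{B3, C4, E3, E4, G3}

E3: legal
F3: violates R4,R7
G3: legal
A3: violates R4
B3: legal
C4: legal
D4: violates R4
E4: legal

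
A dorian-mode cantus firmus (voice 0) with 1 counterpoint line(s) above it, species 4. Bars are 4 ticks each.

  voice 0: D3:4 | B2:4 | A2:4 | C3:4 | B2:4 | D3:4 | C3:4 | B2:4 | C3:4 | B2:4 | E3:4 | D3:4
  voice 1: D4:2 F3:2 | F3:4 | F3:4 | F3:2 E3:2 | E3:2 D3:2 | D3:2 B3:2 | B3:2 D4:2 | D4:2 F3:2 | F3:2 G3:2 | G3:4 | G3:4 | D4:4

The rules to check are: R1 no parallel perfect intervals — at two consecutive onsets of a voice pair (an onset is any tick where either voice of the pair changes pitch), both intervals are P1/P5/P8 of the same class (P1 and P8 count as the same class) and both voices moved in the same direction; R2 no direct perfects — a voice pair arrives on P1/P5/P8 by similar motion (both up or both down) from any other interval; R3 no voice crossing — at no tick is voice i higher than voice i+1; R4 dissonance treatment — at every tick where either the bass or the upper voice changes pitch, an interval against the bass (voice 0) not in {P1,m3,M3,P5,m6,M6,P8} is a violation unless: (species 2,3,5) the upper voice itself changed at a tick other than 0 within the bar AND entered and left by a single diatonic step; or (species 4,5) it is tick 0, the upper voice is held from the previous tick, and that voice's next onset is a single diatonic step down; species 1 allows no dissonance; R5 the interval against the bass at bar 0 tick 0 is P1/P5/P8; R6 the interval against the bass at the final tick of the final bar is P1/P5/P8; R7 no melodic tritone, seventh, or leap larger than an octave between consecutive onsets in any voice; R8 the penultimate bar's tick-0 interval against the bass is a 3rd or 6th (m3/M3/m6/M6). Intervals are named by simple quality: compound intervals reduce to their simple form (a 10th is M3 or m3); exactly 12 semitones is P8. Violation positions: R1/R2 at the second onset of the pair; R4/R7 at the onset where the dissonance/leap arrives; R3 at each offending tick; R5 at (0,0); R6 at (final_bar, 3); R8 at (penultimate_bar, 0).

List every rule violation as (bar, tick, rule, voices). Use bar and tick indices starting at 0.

bar 0: v0=D3 v1=D4 downbeat P8
bar 1: v0=B2 v1=F3 downbeat TT
bar 2: v0=A2 v1=F3 downbeat m6
bar 3: v0=C3 v1=F3 downbeat P4
bar 4: v0=B2 v1=E3 downbeat P4
bar 5: v0=D3 v1=D3 downbeat P1
bar 6: v0=C3 v1=B3 downbeat M7
bar 7: v0=B2 v1=D4 downbeat m3
bar 8: v0=C3 v1=F3 downbeat P4
bar 9: v0=B2 v1=G3 downbeat m6
bar 10: v0=E3 v1=G3 downbeat m3
bar 11: v0=D3 v1=D4 downbeat P8
  -> R4 @ bar 6 tick 0 v(0, 1): C3/B3 M7 untreated
  -> R4 @ bar 6 tick 2 v(0, 1): C3/D4 M2 untreated
  -> R4 @ bar 7 tick 2 v(0, 1): B2/F3 TT untreated
  -> R4 @ bar 8 tick 0 v(0, 1): C3/F3 P4 untreated

(6, 0, R4, (0, 1))
(6, 2, R4, (0, 1))
(7, 2, R4, (0, 1))
(8, 0, R4, (0, 1))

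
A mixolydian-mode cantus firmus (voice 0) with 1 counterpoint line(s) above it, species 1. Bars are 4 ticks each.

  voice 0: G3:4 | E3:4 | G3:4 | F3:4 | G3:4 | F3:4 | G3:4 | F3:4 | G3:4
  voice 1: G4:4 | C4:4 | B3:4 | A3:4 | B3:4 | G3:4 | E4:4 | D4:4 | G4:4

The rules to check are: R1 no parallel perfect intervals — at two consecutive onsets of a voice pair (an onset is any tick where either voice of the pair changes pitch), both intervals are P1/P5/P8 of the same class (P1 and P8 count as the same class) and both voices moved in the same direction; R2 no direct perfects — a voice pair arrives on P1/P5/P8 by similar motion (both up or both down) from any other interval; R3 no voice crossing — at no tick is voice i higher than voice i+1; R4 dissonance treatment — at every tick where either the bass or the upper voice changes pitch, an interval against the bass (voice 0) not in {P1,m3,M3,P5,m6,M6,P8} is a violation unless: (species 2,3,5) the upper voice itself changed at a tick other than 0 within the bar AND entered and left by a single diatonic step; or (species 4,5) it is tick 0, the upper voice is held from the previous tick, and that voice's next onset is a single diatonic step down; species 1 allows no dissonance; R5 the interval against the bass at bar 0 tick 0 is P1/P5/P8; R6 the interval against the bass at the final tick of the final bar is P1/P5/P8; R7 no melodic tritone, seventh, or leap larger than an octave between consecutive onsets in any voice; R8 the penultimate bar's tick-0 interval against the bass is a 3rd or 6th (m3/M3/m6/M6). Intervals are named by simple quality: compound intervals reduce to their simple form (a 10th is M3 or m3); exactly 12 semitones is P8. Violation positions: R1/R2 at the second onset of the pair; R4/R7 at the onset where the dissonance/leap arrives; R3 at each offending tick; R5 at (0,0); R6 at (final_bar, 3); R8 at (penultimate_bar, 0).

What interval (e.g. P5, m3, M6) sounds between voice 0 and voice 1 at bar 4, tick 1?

voice 0=G3 voice 1=B3 -> M3

M3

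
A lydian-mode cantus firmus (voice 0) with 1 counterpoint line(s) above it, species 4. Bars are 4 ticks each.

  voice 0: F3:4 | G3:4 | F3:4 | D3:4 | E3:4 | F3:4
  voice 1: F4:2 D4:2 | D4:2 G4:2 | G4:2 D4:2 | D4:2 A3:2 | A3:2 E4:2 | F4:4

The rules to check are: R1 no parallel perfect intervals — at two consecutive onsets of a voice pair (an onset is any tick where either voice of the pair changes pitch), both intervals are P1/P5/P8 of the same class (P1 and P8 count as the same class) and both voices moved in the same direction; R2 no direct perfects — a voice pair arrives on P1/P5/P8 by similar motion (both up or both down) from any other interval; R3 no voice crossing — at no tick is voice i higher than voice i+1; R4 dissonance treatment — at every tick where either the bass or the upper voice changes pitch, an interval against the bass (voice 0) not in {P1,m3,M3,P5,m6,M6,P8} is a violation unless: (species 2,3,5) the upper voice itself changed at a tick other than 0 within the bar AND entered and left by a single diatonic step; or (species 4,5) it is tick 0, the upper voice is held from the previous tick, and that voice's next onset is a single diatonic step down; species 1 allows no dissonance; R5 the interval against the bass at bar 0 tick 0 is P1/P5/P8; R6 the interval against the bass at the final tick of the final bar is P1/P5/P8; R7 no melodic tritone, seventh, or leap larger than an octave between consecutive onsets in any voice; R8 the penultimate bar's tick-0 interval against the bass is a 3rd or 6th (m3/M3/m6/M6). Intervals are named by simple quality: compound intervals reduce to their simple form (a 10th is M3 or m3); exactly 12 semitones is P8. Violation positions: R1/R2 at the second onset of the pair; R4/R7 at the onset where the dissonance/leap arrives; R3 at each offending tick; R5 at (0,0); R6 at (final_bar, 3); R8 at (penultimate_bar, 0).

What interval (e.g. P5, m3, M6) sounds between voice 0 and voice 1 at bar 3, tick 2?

P5

voice 0=D3 voice 1=A3 -> P5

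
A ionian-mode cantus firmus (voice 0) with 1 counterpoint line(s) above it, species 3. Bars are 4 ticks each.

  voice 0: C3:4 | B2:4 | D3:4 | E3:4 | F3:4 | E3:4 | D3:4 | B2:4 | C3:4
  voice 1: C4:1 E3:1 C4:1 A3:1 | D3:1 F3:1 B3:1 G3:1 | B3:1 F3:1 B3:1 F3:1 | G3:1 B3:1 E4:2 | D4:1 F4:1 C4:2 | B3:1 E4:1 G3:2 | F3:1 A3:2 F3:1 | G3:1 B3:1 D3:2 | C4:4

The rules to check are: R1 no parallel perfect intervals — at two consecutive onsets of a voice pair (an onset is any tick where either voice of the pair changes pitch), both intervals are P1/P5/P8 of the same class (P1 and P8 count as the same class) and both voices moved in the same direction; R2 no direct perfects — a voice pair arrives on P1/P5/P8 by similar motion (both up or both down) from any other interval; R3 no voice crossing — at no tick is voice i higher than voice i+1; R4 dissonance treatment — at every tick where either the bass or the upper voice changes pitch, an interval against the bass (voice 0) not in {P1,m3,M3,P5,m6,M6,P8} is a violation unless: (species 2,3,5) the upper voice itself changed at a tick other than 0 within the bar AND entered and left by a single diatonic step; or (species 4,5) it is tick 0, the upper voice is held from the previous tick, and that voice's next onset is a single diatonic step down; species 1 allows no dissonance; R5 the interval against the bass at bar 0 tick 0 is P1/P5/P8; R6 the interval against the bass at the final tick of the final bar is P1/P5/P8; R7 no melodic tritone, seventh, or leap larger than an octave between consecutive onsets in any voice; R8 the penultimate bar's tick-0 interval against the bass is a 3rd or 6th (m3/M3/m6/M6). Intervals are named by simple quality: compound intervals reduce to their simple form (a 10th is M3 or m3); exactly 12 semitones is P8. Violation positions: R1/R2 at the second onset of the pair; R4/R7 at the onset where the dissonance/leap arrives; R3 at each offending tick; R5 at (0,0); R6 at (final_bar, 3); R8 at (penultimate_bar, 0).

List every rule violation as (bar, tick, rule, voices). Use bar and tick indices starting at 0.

(1, 1, R4, (0, 1))
(1, 2, R7, (1,))
(2, 1, R7, (1,))
(2, 2, R7, (1,))
(2, 3, R7, (1,))
(5, 0, R1, (0, 1))
(8, 0, R2, (0, 1))
(8, 0, R7, (1,))

bar 0: v0=C3 v1=C4 downbeat P8
bar 1: v0=B2 v1=D3 downbeat m3
bar 2: v0=D3 v1=B3 downbeat M6
bar 3: v0=E3 v1=G3 downbeat m3
bar 4: v0=F3 v1=D4 downbeat M6
bar 5: v0=E3 v1=B3 downbeat P5
bar 6: v0=D3 v1=F3 downbeat m3
bar 7: v0=B2 v1=G3 downbeat m6
bar 8: v0=C3 v1=C4 downbeat P8
  -> R4 @ bar 1 tick 1 v(0, 1): B2/F3 TT untreated
  -> R7 @ bar 1 tick 2 v(1,): F3->B3 leap 6st
  -> R7 @ bar 2 tick 1 v(1,): B3->F3 leap 6st
  -> R7 @ bar 2 tick 2 v(1,): F3->B3 leap 6st
  -> R7 @ bar 2 tick 3 v(1,): B3->F3 leap 6st
  -> R1 @ bar 5 tick 0 v(0, 1): F3/C4 P5 -> E3/B3 P5 similar
  -> R2 @ bar 8 tick 0 v(0, 1): B2/D3 m3 -> C3/C4 P8 similar
  -> R7 @ bar 8 tick 0 v(1,): D3->C4 leap 10st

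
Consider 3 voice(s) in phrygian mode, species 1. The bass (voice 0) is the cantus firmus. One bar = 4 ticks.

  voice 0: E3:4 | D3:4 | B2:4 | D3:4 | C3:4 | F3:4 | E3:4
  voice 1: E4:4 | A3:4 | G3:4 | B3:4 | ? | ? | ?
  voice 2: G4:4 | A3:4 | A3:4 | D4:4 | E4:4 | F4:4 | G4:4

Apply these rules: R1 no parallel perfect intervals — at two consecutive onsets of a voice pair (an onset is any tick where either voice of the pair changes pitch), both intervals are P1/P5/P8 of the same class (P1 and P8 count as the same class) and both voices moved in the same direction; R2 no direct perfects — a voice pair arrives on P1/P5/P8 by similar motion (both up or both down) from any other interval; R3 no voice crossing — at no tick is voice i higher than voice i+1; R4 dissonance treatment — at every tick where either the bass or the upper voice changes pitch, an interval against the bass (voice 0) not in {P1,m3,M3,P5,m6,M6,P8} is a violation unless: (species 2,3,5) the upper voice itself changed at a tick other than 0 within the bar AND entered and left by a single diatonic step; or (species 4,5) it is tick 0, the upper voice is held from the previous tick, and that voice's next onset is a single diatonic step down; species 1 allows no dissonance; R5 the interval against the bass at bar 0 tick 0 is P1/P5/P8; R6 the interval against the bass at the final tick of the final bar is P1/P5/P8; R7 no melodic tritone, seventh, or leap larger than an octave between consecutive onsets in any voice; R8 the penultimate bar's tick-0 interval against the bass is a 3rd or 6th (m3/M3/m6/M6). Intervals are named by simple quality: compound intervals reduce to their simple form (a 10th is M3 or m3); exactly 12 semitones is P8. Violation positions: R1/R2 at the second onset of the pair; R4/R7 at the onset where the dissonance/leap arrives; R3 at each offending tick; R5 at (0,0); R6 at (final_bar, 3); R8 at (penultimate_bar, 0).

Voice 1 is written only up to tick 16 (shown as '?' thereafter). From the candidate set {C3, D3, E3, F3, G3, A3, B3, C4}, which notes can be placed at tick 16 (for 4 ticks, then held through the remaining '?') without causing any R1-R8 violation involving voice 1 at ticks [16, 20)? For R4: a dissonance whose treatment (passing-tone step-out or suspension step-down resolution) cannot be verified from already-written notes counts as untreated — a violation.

C3: violates R2,R7
D3: violates R4
E3: legal
F3: violates R4,R7
G3: violates R2
A3: legal
B3: violates R4
C4: legal

{A3, C4, E3}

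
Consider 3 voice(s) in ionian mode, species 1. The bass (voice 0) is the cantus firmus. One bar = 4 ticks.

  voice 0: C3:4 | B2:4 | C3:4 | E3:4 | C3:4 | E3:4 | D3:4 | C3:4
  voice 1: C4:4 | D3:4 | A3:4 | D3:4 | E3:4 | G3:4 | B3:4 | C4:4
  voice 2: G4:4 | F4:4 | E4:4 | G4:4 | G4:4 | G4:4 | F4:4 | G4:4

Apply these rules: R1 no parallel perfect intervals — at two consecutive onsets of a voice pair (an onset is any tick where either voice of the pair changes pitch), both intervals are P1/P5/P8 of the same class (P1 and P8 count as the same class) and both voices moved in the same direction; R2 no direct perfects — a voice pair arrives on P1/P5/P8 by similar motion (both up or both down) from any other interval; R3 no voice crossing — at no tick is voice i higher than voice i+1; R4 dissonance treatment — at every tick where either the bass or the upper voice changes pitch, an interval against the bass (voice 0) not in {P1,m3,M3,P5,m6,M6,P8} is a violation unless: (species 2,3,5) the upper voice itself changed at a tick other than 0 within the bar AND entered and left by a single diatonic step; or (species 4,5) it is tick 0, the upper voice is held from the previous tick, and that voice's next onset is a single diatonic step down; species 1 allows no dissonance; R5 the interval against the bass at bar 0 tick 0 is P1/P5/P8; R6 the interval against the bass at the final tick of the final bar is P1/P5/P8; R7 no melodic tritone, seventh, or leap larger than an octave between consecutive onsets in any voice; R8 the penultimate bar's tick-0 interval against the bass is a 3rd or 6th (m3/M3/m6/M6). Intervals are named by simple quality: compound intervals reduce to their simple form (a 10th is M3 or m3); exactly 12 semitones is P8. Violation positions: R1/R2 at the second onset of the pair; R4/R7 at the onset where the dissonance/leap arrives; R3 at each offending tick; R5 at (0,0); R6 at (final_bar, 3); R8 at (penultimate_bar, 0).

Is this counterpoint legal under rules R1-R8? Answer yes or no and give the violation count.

No (8 violations)

bar 0: v0=C3 v1=C4 v2=G4 (P5)
bar 1: v0=B2 v1=D3 v2=F4 (TT)
bar 2: v0=C3 v1=A3 v2=E4 (M3)
bar 3: v0=E3 v1=D3 v2=G4 (m3)
bar 4: v0=C3 v1=E3 v2=G4 (P5)
bar 5: v0=E3 v1=G3 v2=G4 (m3)
bar 6: v0=D3 v1=B3 v2=F4 (m3)
bar 7: v0=C3 v1=C4 v2=G4 (P5)
  R4 @ bar1.0: B2/F4 TT untreated
  R7 @ bar1.0: C4->D3 leap 10st
  R3 @ bar3.0: E3 above D3
  R4 @ bar3.0: E3/D3 M2 untreated
  R3 @ bar3.1: E3 above D3
  R3 @ bar3.2: E3 above D3
  R3 @ bar3.3: E3 above D3
  R2 @ bar7.0: B3/F4 TT -> C4/G4 P5 similar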